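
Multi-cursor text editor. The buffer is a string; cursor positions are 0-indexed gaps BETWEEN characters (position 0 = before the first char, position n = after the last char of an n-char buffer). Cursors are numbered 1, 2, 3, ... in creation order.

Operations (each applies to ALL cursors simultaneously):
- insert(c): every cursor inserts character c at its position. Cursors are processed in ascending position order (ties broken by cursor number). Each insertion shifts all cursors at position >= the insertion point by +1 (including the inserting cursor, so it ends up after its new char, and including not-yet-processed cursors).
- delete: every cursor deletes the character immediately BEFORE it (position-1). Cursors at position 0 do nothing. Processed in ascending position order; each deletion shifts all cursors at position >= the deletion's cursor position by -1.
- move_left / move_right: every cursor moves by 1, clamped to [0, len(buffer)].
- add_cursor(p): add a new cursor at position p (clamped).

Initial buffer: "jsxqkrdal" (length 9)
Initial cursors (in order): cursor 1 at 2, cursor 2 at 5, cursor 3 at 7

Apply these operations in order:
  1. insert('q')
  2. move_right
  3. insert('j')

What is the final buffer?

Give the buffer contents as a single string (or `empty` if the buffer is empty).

After op 1 (insert('q')): buffer="jsqxqkqrdqal" (len 12), cursors c1@3 c2@7 c3@10, authorship ..1...2..3..
After op 2 (move_right): buffer="jsqxqkqrdqal" (len 12), cursors c1@4 c2@8 c3@11, authorship ..1...2..3..
After op 3 (insert('j')): buffer="jsqxjqkqrjdqajl" (len 15), cursors c1@5 c2@10 c3@14, authorship ..1.1..2.2.3.3.

Answer: jsqxjqkqrjdqajl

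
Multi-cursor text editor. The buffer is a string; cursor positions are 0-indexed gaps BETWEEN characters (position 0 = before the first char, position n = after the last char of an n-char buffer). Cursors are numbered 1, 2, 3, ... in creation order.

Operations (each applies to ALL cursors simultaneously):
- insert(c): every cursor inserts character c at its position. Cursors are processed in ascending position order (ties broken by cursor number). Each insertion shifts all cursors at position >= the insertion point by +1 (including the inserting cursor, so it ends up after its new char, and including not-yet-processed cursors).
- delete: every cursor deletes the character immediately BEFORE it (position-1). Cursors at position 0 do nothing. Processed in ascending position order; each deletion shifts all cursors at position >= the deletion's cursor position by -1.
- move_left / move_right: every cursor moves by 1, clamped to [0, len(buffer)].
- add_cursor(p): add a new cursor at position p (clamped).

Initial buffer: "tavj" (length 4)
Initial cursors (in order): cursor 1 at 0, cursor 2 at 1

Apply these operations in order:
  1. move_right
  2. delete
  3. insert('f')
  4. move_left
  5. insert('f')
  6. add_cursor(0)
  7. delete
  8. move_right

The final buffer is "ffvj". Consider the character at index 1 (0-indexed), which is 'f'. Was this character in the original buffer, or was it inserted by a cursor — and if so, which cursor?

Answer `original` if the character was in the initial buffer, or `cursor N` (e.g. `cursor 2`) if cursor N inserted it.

After op 1 (move_right): buffer="tavj" (len 4), cursors c1@1 c2@2, authorship ....
After op 2 (delete): buffer="vj" (len 2), cursors c1@0 c2@0, authorship ..
After op 3 (insert('f')): buffer="ffvj" (len 4), cursors c1@2 c2@2, authorship 12..
After op 4 (move_left): buffer="ffvj" (len 4), cursors c1@1 c2@1, authorship 12..
After op 5 (insert('f')): buffer="ffffvj" (len 6), cursors c1@3 c2@3, authorship 1122..
After op 6 (add_cursor(0)): buffer="ffffvj" (len 6), cursors c3@0 c1@3 c2@3, authorship 1122..
After op 7 (delete): buffer="ffvj" (len 4), cursors c3@0 c1@1 c2@1, authorship 12..
After op 8 (move_right): buffer="ffvj" (len 4), cursors c3@1 c1@2 c2@2, authorship 12..
Authorship (.=original, N=cursor N): 1 2 . .
Index 1: author = 2

Answer: cursor 2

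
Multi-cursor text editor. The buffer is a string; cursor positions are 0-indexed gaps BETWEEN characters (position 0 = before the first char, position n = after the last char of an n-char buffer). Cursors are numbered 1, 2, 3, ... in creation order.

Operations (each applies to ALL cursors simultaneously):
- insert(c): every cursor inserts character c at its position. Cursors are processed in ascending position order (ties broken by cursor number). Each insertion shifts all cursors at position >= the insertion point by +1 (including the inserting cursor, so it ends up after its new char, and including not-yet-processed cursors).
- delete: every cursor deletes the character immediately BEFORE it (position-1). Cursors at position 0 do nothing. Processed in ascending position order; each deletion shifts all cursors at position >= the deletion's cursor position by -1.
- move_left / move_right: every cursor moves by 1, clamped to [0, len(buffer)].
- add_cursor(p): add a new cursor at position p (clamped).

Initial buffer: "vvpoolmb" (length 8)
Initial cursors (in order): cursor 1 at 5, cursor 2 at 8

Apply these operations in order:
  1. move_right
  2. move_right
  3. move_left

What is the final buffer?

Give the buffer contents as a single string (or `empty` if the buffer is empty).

Answer: vvpoolmb

Derivation:
After op 1 (move_right): buffer="vvpoolmb" (len 8), cursors c1@6 c2@8, authorship ........
After op 2 (move_right): buffer="vvpoolmb" (len 8), cursors c1@7 c2@8, authorship ........
After op 3 (move_left): buffer="vvpoolmb" (len 8), cursors c1@6 c2@7, authorship ........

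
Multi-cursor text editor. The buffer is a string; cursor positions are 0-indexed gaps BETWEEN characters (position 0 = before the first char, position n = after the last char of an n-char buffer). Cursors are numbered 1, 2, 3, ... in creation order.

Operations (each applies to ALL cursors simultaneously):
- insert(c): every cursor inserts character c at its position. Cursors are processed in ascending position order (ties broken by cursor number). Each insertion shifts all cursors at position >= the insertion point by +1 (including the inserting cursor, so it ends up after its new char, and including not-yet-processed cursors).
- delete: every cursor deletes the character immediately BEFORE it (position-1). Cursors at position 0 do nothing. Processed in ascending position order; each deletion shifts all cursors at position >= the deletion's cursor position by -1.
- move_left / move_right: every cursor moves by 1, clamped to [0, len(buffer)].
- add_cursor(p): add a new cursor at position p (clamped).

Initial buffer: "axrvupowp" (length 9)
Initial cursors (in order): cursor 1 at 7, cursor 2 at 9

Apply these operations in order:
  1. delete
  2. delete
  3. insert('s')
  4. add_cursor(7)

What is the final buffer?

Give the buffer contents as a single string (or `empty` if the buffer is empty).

Answer: axrvuss

Derivation:
After op 1 (delete): buffer="axrvupw" (len 7), cursors c1@6 c2@7, authorship .......
After op 2 (delete): buffer="axrvu" (len 5), cursors c1@5 c2@5, authorship .....
After op 3 (insert('s')): buffer="axrvuss" (len 7), cursors c1@7 c2@7, authorship .....12
After op 4 (add_cursor(7)): buffer="axrvuss" (len 7), cursors c1@7 c2@7 c3@7, authorship .....12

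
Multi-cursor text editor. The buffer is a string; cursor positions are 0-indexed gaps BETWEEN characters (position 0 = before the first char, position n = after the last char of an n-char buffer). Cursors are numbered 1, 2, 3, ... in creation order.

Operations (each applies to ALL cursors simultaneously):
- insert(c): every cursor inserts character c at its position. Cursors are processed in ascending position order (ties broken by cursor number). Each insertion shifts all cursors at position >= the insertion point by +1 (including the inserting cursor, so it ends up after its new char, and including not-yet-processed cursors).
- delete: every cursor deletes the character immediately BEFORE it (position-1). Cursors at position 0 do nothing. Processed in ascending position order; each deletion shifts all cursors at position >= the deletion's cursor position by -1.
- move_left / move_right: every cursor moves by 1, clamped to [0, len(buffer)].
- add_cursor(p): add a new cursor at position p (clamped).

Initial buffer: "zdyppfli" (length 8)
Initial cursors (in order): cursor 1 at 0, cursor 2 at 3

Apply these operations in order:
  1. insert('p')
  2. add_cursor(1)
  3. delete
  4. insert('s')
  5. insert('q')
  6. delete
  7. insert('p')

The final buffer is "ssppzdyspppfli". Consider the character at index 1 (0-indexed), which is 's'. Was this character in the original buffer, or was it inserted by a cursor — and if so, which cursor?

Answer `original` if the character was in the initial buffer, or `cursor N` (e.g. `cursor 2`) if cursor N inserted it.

Answer: cursor 3

Derivation:
After op 1 (insert('p')): buffer="pzdypppfli" (len 10), cursors c1@1 c2@5, authorship 1...2.....
After op 2 (add_cursor(1)): buffer="pzdypppfli" (len 10), cursors c1@1 c3@1 c2@5, authorship 1...2.....
After op 3 (delete): buffer="zdyppfli" (len 8), cursors c1@0 c3@0 c2@3, authorship ........
After op 4 (insert('s')): buffer="sszdysppfli" (len 11), cursors c1@2 c3@2 c2@6, authorship 13...2.....
After op 5 (insert('q')): buffer="ssqqzdysqppfli" (len 14), cursors c1@4 c3@4 c2@9, authorship 1313...22.....
After op 6 (delete): buffer="sszdysppfli" (len 11), cursors c1@2 c3@2 c2@6, authorship 13...2.....
After op 7 (insert('p')): buffer="ssppzdyspppfli" (len 14), cursors c1@4 c3@4 c2@9, authorship 1313...22.....
Authorship (.=original, N=cursor N): 1 3 1 3 . . . 2 2 . . . . .
Index 1: author = 3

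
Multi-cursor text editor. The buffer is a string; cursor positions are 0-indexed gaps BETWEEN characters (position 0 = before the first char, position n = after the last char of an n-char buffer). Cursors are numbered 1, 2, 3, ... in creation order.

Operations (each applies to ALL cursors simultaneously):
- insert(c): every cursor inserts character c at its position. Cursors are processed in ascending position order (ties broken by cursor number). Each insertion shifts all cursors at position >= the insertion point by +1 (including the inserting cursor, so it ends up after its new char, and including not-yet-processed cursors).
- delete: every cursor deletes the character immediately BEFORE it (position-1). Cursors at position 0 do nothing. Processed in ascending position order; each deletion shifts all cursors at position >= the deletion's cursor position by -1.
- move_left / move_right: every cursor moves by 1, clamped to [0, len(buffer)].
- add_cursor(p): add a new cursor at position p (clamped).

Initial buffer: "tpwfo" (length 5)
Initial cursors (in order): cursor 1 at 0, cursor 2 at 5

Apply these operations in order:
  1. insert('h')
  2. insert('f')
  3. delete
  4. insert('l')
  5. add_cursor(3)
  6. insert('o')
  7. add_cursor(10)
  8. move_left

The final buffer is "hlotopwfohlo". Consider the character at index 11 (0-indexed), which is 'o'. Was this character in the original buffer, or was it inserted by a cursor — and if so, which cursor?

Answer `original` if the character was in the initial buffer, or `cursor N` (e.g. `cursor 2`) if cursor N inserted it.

After op 1 (insert('h')): buffer="htpwfoh" (len 7), cursors c1@1 c2@7, authorship 1.....2
After op 2 (insert('f')): buffer="hftpwfohf" (len 9), cursors c1@2 c2@9, authorship 11.....22
After op 3 (delete): buffer="htpwfoh" (len 7), cursors c1@1 c2@7, authorship 1.....2
After op 4 (insert('l')): buffer="hltpwfohl" (len 9), cursors c1@2 c2@9, authorship 11.....22
After op 5 (add_cursor(3)): buffer="hltpwfohl" (len 9), cursors c1@2 c3@3 c2@9, authorship 11.....22
After op 6 (insert('o')): buffer="hlotopwfohlo" (len 12), cursors c1@3 c3@5 c2@12, authorship 111.3....222
After op 7 (add_cursor(10)): buffer="hlotopwfohlo" (len 12), cursors c1@3 c3@5 c4@10 c2@12, authorship 111.3....222
After op 8 (move_left): buffer="hlotopwfohlo" (len 12), cursors c1@2 c3@4 c4@9 c2@11, authorship 111.3....222
Authorship (.=original, N=cursor N): 1 1 1 . 3 . . . . 2 2 2
Index 11: author = 2

Answer: cursor 2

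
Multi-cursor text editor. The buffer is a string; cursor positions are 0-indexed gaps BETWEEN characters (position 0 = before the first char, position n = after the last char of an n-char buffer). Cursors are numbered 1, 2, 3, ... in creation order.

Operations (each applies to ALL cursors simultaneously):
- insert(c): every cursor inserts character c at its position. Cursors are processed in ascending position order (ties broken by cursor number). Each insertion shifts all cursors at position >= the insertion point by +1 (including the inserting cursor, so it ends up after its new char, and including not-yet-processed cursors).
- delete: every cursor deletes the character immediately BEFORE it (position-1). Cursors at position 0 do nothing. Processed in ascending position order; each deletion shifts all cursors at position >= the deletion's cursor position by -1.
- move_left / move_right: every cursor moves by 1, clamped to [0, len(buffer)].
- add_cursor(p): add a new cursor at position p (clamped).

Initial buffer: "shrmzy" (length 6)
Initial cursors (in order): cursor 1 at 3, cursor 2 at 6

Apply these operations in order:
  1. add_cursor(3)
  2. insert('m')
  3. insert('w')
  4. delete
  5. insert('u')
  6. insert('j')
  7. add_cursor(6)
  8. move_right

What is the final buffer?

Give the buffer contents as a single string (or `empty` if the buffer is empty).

After op 1 (add_cursor(3)): buffer="shrmzy" (len 6), cursors c1@3 c3@3 c2@6, authorship ......
After op 2 (insert('m')): buffer="shrmmmzym" (len 9), cursors c1@5 c3@5 c2@9, authorship ...13...2
After op 3 (insert('w')): buffer="shrmmwwmzymw" (len 12), cursors c1@7 c3@7 c2@12, authorship ...1313...22
After op 4 (delete): buffer="shrmmmzym" (len 9), cursors c1@5 c3@5 c2@9, authorship ...13...2
After op 5 (insert('u')): buffer="shrmmuumzymu" (len 12), cursors c1@7 c3@7 c2@12, authorship ...1313...22
After op 6 (insert('j')): buffer="shrmmuujjmzymuj" (len 15), cursors c1@9 c3@9 c2@15, authorship ...131313...222
After op 7 (add_cursor(6)): buffer="shrmmuujjmzymuj" (len 15), cursors c4@6 c1@9 c3@9 c2@15, authorship ...131313...222
After op 8 (move_right): buffer="shrmmuujjmzymuj" (len 15), cursors c4@7 c1@10 c3@10 c2@15, authorship ...131313...222

Answer: shrmmuujjmzymuj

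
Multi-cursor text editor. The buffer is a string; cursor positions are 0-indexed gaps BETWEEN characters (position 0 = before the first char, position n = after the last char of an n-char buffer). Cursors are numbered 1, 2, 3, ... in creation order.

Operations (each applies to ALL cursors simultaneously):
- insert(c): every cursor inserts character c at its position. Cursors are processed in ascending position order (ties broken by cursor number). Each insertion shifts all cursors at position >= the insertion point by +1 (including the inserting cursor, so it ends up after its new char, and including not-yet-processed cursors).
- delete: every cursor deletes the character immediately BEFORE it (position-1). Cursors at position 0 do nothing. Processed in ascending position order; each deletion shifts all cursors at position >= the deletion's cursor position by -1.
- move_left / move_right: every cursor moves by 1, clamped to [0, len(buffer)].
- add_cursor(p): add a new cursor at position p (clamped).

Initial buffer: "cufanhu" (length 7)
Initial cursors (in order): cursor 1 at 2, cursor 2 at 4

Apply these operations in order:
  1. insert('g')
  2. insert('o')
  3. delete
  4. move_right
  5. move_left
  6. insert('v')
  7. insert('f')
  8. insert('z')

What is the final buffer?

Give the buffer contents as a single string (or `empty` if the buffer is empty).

After op 1 (insert('g')): buffer="cugfagnhu" (len 9), cursors c1@3 c2@6, authorship ..1..2...
After op 2 (insert('o')): buffer="cugofagonhu" (len 11), cursors c1@4 c2@8, authorship ..11..22...
After op 3 (delete): buffer="cugfagnhu" (len 9), cursors c1@3 c2@6, authorship ..1..2...
After op 4 (move_right): buffer="cugfagnhu" (len 9), cursors c1@4 c2@7, authorship ..1..2...
After op 5 (move_left): buffer="cugfagnhu" (len 9), cursors c1@3 c2@6, authorship ..1..2...
After op 6 (insert('v')): buffer="cugvfagvnhu" (len 11), cursors c1@4 c2@8, authorship ..11..22...
After op 7 (insert('f')): buffer="cugvffagvfnhu" (len 13), cursors c1@5 c2@10, authorship ..111..222...
After op 8 (insert('z')): buffer="cugvfzfagvfznhu" (len 15), cursors c1@6 c2@12, authorship ..1111..2222...

Answer: cugvfzfagvfznhu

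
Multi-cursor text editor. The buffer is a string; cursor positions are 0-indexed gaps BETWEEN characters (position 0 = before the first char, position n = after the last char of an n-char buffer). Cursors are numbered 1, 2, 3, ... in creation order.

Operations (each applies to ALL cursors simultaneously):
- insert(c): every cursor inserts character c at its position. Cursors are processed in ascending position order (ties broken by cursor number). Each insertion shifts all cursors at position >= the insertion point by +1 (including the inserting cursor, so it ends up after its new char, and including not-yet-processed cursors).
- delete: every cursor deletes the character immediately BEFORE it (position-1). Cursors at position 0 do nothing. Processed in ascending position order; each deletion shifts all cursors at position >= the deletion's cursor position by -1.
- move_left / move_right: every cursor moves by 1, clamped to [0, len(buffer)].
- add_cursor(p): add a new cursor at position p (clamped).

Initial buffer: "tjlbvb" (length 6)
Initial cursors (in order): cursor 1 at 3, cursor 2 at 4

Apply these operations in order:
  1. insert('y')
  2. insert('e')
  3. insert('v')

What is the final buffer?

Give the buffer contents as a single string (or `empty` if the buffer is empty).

Answer: tjlyevbyevvb

Derivation:
After op 1 (insert('y')): buffer="tjlybyvb" (len 8), cursors c1@4 c2@6, authorship ...1.2..
After op 2 (insert('e')): buffer="tjlyebyevb" (len 10), cursors c1@5 c2@8, authorship ...11.22..
After op 3 (insert('v')): buffer="tjlyevbyevvb" (len 12), cursors c1@6 c2@10, authorship ...111.222..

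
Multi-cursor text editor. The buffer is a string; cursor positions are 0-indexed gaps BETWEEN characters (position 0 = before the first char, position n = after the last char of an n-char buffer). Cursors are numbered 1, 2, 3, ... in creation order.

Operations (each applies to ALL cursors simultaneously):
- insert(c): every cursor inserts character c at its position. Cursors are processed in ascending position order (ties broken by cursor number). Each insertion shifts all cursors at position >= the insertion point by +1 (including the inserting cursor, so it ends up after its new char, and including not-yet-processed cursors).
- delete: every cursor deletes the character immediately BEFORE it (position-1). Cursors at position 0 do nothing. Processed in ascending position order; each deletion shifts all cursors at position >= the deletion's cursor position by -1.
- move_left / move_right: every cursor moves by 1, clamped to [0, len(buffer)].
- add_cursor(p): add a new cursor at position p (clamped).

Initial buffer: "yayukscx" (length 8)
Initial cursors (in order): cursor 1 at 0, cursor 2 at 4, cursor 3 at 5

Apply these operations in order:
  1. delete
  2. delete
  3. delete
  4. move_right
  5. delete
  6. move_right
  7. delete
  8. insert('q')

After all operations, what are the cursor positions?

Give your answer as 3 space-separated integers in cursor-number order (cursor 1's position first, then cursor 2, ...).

After op 1 (delete): buffer="yayscx" (len 6), cursors c1@0 c2@3 c3@3, authorship ......
After op 2 (delete): buffer="yscx" (len 4), cursors c1@0 c2@1 c3@1, authorship ....
After op 3 (delete): buffer="scx" (len 3), cursors c1@0 c2@0 c3@0, authorship ...
After op 4 (move_right): buffer="scx" (len 3), cursors c1@1 c2@1 c3@1, authorship ...
After op 5 (delete): buffer="cx" (len 2), cursors c1@0 c2@0 c3@0, authorship ..
After op 6 (move_right): buffer="cx" (len 2), cursors c1@1 c2@1 c3@1, authorship ..
After op 7 (delete): buffer="x" (len 1), cursors c1@0 c2@0 c3@0, authorship .
After op 8 (insert('q')): buffer="qqqx" (len 4), cursors c1@3 c2@3 c3@3, authorship 123.

Answer: 3 3 3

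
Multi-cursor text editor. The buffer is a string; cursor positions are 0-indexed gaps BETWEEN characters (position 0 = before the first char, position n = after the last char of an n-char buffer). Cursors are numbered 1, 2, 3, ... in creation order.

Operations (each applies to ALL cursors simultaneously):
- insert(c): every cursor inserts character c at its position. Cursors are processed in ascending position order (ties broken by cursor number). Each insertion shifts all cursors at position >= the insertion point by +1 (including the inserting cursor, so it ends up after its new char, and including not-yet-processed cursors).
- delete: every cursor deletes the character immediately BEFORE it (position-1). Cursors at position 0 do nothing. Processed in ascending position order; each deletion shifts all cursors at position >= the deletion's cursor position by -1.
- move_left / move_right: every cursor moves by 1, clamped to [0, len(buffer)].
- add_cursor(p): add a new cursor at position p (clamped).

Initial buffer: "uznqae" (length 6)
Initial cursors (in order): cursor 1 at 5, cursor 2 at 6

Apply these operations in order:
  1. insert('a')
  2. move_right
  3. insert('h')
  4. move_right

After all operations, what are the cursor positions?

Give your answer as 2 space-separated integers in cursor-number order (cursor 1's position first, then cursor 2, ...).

After op 1 (insert('a')): buffer="uznqaaea" (len 8), cursors c1@6 c2@8, authorship .....1.2
After op 2 (move_right): buffer="uznqaaea" (len 8), cursors c1@7 c2@8, authorship .....1.2
After op 3 (insert('h')): buffer="uznqaaehah" (len 10), cursors c1@8 c2@10, authorship .....1.122
After op 4 (move_right): buffer="uznqaaehah" (len 10), cursors c1@9 c2@10, authorship .....1.122

Answer: 9 10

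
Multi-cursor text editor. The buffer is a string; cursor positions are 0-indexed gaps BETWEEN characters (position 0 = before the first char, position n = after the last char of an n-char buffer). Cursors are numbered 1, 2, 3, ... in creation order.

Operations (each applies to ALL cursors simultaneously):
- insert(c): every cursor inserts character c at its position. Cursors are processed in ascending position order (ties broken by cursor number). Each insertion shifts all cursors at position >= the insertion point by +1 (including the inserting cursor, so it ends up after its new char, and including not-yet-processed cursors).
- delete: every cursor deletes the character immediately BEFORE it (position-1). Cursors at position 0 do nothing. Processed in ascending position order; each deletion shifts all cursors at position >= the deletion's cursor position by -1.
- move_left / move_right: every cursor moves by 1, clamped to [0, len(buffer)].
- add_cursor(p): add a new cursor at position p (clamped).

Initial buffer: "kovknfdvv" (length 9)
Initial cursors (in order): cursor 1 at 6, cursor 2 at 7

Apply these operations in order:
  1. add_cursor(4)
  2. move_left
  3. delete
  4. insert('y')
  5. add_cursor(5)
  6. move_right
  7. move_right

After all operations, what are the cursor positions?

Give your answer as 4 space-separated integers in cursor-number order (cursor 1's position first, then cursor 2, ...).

Answer: 8 8 5 7

Derivation:
After op 1 (add_cursor(4)): buffer="kovknfdvv" (len 9), cursors c3@4 c1@6 c2@7, authorship .........
After op 2 (move_left): buffer="kovknfdvv" (len 9), cursors c3@3 c1@5 c2@6, authorship .........
After op 3 (delete): buffer="kokdvv" (len 6), cursors c3@2 c1@3 c2@3, authorship ......
After op 4 (insert('y')): buffer="koykyydvv" (len 9), cursors c3@3 c1@6 c2@6, authorship ..3.12...
After op 5 (add_cursor(5)): buffer="koykyydvv" (len 9), cursors c3@3 c4@5 c1@6 c2@6, authorship ..3.12...
After op 6 (move_right): buffer="koykyydvv" (len 9), cursors c3@4 c4@6 c1@7 c2@7, authorship ..3.12...
After op 7 (move_right): buffer="koykyydvv" (len 9), cursors c3@5 c4@7 c1@8 c2@8, authorship ..3.12...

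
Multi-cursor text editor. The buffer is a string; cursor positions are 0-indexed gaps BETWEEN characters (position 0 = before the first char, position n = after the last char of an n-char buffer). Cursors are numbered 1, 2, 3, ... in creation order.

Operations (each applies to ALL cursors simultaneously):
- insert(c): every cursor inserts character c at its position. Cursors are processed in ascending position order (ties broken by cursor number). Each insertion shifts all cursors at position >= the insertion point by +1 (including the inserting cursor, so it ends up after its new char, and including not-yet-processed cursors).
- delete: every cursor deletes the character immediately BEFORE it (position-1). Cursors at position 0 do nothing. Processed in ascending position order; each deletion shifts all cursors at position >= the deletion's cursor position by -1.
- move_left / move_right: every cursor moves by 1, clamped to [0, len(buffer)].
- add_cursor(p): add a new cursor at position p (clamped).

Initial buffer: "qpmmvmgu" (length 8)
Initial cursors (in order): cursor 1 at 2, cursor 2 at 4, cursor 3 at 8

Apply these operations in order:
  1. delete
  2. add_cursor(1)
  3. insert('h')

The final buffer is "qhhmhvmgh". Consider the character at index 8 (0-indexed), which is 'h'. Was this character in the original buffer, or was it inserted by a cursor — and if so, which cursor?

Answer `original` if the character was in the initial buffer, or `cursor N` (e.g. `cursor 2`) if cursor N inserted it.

Answer: cursor 3

Derivation:
After op 1 (delete): buffer="qmvmg" (len 5), cursors c1@1 c2@2 c3@5, authorship .....
After op 2 (add_cursor(1)): buffer="qmvmg" (len 5), cursors c1@1 c4@1 c2@2 c3@5, authorship .....
After op 3 (insert('h')): buffer="qhhmhvmgh" (len 9), cursors c1@3 c4@3 c2@5 c3@9, authorship .14.2...3
Authorship (.=original, N=cursor N): . 1 4 . 2 . . . 3
Index 8: author = 3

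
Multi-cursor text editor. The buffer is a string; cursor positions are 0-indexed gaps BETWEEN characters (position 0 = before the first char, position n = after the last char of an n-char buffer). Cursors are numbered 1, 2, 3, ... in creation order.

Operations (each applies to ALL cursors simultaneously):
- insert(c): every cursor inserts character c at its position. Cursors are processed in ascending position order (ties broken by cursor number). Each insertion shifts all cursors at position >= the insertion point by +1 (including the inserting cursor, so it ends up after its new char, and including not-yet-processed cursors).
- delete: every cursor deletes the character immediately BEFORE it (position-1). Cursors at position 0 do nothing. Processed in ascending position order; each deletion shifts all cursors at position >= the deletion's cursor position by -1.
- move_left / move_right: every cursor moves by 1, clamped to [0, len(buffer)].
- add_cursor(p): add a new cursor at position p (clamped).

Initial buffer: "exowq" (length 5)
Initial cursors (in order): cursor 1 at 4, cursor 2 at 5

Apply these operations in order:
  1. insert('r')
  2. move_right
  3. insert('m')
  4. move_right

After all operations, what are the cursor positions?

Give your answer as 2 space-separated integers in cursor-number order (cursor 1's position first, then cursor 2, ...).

Answer: 8 9

Derivation:
After op 1 (insert('r')): buffer="exowrqr" (len 7), cursors c1@5 c2@7, authorship ....1.2
After op 2 (move_right): buffer="exowrqr" (len 7), cursors c1@6 c2@7, authorship ....1.2
After op 3 (insert('m')): buffer="exowrqmrm" (len 9), cursors c1@7 c2@9, authorship ....1.122
After op 4 (move_right): buffer="exowrqmrm" (len 9), cursors c1@8 c2@9, authorship ....1.122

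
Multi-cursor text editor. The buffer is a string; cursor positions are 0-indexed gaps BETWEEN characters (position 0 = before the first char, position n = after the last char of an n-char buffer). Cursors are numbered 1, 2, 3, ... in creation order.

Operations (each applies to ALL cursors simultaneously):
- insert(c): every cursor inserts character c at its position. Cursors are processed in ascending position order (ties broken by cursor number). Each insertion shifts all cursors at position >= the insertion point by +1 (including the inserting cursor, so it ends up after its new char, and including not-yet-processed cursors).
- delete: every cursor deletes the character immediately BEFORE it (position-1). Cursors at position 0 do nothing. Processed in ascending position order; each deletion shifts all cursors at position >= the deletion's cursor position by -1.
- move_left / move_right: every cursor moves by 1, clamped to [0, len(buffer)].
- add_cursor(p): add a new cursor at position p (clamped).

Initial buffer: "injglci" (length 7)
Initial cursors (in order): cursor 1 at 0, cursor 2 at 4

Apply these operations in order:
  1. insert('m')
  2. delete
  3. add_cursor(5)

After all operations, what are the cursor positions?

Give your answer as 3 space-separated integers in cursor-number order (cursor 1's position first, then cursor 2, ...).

After op 1 (insert('m')): buffer="minjgmlci" (len 9), cursors c1@1 c2@6, authorship 1....2...
After op 2 (delete): buffer="injglci" (len 7), cursors c1@0 c2@4, authorship .......
After op 3 (add_cursor(5)): buffer="injglci" (len 7), cursors c1@0 c2@4 c3@5, authorship .......

Answer: 0 4 5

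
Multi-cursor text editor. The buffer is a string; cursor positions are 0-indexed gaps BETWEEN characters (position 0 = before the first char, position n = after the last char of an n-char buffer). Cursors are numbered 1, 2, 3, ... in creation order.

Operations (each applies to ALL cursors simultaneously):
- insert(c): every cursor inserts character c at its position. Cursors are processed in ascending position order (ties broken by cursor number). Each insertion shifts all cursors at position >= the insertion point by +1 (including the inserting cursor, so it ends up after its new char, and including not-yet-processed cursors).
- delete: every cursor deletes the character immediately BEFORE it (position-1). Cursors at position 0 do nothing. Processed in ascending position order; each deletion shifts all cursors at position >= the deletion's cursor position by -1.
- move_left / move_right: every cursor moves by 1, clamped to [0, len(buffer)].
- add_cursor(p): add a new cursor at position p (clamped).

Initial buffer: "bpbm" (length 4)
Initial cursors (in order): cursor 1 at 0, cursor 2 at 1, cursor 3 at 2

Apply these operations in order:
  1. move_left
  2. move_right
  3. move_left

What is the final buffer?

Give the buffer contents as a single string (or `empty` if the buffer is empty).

Answer: bpbm

Derivation:
After op 1 (move_left): buffer="bpbm" (len 4), cursors c1@0 c2@0 c3@1, authorship ....
After op 2 (move_right): buffer="bpbm" (len 4), cursors c1@1 c2@1 c3@2, authorship ....
After op 3 (move_left): buffer="bpbm" (len 4), cursors c1@0 c2@0 c3@1, authorship ....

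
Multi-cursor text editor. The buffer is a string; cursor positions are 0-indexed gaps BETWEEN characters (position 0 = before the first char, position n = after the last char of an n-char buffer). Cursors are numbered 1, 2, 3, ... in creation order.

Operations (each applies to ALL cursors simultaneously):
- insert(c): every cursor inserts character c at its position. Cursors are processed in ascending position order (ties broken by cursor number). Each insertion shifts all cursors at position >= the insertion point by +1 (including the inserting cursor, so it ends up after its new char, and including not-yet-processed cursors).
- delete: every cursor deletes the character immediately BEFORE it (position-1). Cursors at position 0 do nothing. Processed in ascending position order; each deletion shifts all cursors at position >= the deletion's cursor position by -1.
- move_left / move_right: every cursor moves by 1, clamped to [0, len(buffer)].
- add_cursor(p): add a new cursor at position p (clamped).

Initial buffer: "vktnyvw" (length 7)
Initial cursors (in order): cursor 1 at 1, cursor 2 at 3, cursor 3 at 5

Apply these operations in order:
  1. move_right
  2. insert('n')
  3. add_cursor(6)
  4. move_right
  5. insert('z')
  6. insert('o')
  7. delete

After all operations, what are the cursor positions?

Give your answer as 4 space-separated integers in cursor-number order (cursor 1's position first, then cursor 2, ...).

After op 1 (move_right): buffer="vktnyvw" (len 7), cursors c1@2 c2@4 c3@6, authorship .......
After op 2 (insert('n')): buffer="vkntnnyvnw" (len 10), cursors c1@3 c2@6 c3@9, authorship ..1..2..3.
After op 3 (add_cursor(6)): buffer="vkntnnyvnw" (len 10), cursors c1@3 c2@6 c4@6 c3@9, authorship ..1..2..3.
After op 4 (move_right): buffer="vkntnnyvnw" (len 10), cursors c1@4 c2@7 c4@7 c3@10, authorship ..1..2..3.
After op 5 (insert('z')): buffer="vkntznnyzzvnwz" (len 14), cursors c1@5 c2@10 c4@10 c3@14, authorship ..1.1.2.24.3.3
After op 6 (insert('o')): buffer="vkntzonnyzzoovnwzo" (len 18), cursors c1@6 c2@13 c4@13 c3@18, authorship ..1.11.2.2424.3.33
After op 7 (delete): buffer="vkntznnyzzvnwz" (len 14), cursors c1@5 c2@10 c4@10 c3@14, authorship ..1.1.2.24.3.3

Answer: 5 10 14 10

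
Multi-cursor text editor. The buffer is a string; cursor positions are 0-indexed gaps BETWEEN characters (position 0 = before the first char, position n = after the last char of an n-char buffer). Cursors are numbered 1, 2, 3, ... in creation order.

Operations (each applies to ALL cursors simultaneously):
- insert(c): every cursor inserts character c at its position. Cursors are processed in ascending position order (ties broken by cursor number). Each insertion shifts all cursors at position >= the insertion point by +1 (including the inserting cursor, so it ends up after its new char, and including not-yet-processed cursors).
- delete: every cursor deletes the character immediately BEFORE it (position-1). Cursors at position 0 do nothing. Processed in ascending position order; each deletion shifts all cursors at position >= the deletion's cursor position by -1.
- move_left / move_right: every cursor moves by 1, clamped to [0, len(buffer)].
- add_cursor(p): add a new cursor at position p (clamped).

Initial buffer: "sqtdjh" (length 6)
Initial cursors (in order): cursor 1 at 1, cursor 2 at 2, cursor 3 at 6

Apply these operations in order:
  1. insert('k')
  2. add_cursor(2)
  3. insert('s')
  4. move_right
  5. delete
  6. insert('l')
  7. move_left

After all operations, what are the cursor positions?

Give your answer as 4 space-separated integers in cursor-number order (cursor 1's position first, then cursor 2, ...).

Answer: 4 7 12 4

Derivation:
After op 1 (insert('k')): buffer="skqktdjhk" (len 9), cursors c1@2 c2@4 c3@9, authorship .1.2....3
After op 2 (add_cursor(2)): buffer="skqktdjhk" (len 9), cursors c1@2 c4@2 c2@4 c3@9, authorship .1.2....3
After op 3 (insert('s')): buffer="skssqkstdjhks" (len 13), cursors c1@4 c4@4 c2@7 c3@13, authorship .114.22....33
After op 4 (move_right): buffer="skssqkstdjhks" (len 13), cursors c1@5 c4@5 c2@8 c3@13, authorship .114.22....33
After op 5 (delete): buffer="sksksdjhk" (len 9), cursors c1@3 c4@3 c2@5 c3@9, authorship .1122...3
After op 6 (insert('l')): buffer="sksllksldjhkl" (len 13), cursors c1@5 c4@5 c2@8 c3@13, authorship .1114222...33
After op 7 (move_left): buffer="sksllksldjhkl" (len 13), cursors c1@4 c4@4 c2@7 c3@12, authorship .1114222...33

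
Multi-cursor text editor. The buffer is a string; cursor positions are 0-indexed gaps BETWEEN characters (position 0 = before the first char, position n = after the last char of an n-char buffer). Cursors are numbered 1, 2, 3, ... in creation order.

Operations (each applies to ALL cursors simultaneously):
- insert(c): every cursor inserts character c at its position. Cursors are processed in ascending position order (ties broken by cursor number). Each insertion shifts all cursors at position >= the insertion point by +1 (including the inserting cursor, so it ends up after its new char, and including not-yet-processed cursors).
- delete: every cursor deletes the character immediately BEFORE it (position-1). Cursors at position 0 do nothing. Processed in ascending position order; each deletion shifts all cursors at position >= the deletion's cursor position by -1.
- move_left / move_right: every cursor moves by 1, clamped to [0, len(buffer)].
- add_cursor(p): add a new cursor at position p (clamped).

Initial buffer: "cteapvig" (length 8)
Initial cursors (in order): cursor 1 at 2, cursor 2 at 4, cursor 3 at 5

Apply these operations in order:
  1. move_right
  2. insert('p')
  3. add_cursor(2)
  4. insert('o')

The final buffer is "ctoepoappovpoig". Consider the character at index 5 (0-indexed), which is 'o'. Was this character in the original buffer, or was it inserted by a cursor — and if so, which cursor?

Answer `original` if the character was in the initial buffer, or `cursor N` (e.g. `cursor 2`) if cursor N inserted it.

Answer: cursor 1

Derivation:
After op 1 (move_right): buffer="cteapvig" (len 8), cursors c1@3 c2@5 c3@6, authorship ........
After op 2 (insert('p')): buffer="ctepappvpig" (len 11), cursors c1@4 c2@7 c3@9, authorship ...1..2.3..
After op 3 (add_cursor(2)): buffer="ctepappvpig" (len 11), cursors c4@2 c1@4 c2@7 c3@9, authorship ...1..2.3..
After op 4 (insert('o')): buffer="ctoepoappovpoig" (len 15), cursors c4@3 c1@6 c2@10 c3@13, authorship ..4.11..22.33..
Authorship (.=original, N=cursor N): . . 4 . 1 1 . . 2 2 . 3 3 . .
Index 5: author = 1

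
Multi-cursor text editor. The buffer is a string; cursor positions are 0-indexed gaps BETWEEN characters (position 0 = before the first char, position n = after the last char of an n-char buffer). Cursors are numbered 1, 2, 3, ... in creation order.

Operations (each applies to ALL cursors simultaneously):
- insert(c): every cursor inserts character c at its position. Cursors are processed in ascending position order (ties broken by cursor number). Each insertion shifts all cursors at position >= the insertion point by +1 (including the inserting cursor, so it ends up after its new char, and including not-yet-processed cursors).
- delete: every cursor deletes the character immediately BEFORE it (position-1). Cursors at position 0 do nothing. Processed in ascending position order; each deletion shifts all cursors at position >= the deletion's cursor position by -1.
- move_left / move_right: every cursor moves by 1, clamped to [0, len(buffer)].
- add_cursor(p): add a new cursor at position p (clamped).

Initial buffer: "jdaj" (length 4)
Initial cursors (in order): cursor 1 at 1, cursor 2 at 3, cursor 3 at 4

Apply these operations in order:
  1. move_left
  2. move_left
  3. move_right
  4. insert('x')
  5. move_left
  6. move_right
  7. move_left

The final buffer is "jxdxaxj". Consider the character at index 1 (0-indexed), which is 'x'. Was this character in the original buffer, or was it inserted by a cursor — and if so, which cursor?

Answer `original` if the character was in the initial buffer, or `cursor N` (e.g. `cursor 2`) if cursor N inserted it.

After op 1 (move_left): buffer="jdaj" (len 4), cursors c1@0 c2@2 c3@3, authorship ....
After op 2 (move_left): buffer="jdaj" (len 4), cursors c1@0 c2@1 c3@2, authorship ....
After op 3 (move_right): buffer="jdaj" (len 4), cursors c1@1 c2@2 c3@3, authorship ....
After op 4 (insert('x')): buffer="jxdxaxj" (len 7), cursors c1@2 c2@4 c3@6, authorship .1.2.3.
After op 5 (move_left): buffer="jxdxaxj" (len 7), cursors c1@1 c2@3 c3@5, authorship .1.2.3.
After op 6 (move_right): buffer="jxdxaxj" (len 7), cursors c1@2 c2@4 c3@6, authorship .1.2.3.
After op 7 (move_left): buffer="jxdxaxj" (len 7), cursors c1@1 c2@3 c3@5, authorship .1.2.3.
Authorship (.=original, N=cursor N): . 1 . 2 . 3 .
Index 1: author = 1

Answer: cursor 1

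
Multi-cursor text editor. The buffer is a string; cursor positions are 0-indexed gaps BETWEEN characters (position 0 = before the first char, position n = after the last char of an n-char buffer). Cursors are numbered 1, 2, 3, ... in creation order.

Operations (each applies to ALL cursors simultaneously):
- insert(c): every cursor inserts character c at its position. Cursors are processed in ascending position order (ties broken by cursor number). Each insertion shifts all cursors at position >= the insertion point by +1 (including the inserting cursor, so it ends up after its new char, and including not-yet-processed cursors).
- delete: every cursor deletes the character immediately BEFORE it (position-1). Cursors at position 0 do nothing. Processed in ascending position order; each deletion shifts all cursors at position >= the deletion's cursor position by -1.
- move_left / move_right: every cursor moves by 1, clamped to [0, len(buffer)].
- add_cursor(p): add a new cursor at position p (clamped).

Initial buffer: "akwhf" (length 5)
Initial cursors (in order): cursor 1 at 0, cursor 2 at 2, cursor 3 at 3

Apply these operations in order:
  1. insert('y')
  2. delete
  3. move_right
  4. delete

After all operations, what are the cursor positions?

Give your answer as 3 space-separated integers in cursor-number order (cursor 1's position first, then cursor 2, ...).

Answer: 0 1 1

Derivation:
After op 1 (insert('y')): buffer="yakywyhf" (len 8), cursors c1@1 c2@4 c3@6, authorship 1..2.3..
After op 2 (delete): buffer="akwhf" (len 5), cursors c1@0 c2@2 c3@3, authorship .....
After op 3 (move_right): buffer="akwhf" (len 5), cursors c1@1 c2@3 c3@4, authorship .....
After op 4 (delete): buffer="kf" (len 2), cursors c1@0 c2@1 c3@1, authorship ..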